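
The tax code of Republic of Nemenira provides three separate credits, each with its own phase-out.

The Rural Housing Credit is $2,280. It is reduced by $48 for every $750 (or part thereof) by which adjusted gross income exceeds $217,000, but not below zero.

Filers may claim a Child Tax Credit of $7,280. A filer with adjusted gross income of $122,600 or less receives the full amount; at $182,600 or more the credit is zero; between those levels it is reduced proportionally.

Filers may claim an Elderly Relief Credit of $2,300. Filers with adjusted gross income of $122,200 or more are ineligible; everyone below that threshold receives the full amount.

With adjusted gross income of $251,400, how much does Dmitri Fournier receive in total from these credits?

$72

Rural Housing Credit: income exceeds $217,000 by $34,400, which is 46 full-or-partial $750 increments; reduction = 46 × $48 = $2,208, leaving $72.
Child Tax Credit: $251,400 is at or above $182,600, so the credit is $0.
Elderly Relief Credit: $251,400 meets or exceeds the $122,200 cutoff, so the credit is $0.
Total: $72 + $0 + $0 = $72.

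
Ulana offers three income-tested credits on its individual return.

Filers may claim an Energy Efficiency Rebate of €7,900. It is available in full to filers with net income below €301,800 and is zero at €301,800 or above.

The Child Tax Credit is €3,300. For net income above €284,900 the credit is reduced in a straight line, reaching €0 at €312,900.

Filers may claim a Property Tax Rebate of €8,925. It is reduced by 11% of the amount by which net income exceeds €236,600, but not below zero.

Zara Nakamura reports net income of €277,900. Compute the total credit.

Energy Efficiency Rebate: €277,900 is below the €301,800 cutoff, so the full €7,900 applies.
Child Tax Credit: €277,900 is at or below the €284,900 threshold, so the full €3,300 applies.
Property Tax Rebate: 11% of the €41,300 excess over €236,600 is €4,543; credit = €8,925 − €4,543 = €4,382.
Total: €7,900 + €3,300 + €4,382 = €15,582.

€15,582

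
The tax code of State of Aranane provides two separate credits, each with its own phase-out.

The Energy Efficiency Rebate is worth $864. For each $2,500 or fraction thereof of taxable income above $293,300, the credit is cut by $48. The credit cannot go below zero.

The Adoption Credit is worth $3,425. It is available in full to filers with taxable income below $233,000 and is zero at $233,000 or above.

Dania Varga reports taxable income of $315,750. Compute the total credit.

$432

Energy Efficiency Rebate: income exceeds $293,300 by $22,450, which is 9 full-or-partial $2,500 increments; reduction = 9 × $48 = $432, leaving $432.
Adoption Credit: $315,750 meets or exceeds the $233,000 cutoff, so the credit is $0.
Total: $432 + $0 = $432.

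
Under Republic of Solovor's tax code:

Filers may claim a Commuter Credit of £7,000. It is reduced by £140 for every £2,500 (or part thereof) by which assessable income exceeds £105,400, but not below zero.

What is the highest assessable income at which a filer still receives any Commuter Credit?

£227,900

After 49 increments the reduction is 49 × £140 = £6,860, leaving £140; one more increment wipes it out. Increment 49 ends at excess 49 × £2,500 = £122,500, so the highest qualifying income is £105,400 + £122,500 = £227,900.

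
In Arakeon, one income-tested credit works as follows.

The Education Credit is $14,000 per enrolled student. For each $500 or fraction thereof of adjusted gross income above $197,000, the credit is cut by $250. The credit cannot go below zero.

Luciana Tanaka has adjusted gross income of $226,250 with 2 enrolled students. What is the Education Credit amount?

Education Credit: base = 2 × $14,000 = $28,000. income exceeds $197,000 by $29,250, which is 59 full-or-partial $500 increments; reduction = 59 × $250 = $14,750, leaving $13,250.

$13,250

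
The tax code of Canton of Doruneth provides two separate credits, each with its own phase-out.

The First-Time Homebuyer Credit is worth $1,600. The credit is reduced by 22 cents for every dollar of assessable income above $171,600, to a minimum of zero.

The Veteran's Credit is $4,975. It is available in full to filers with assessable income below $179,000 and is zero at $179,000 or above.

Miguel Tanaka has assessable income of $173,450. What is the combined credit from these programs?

$6,168

First-Time Homebuyer Credit: 22% of the $1,850 excess over $171,600 is $407; credit = $1,600 − $407 = $1,193.
Veteran's Credit: $173,450 is below the $179,000 cutoff, so the full $4,975 applies.
Total: $1,193 + $4,975 = $6,168.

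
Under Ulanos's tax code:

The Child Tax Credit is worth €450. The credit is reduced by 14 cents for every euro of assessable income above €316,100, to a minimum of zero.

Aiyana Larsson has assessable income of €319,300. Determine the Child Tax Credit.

€2

Child Tax Credit: 14% of the €3,200 excess over €316,100 is €448; credit = €450 − €448 = €2.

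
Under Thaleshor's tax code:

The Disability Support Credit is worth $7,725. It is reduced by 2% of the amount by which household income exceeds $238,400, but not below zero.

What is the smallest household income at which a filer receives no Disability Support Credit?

The credit falls by 2% of each dollar above $238,400, so it reaches zero when the excess is $7,725 / 2% = $386,250: income = $238,400 + $386,250 = $624,650.

$624,650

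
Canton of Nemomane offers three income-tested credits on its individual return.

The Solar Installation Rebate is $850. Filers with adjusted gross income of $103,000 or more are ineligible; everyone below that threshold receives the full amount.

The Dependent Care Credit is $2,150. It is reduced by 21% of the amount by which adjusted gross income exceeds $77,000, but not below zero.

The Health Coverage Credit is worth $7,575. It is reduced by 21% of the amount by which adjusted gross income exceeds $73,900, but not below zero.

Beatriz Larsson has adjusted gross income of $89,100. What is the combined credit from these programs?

$5,233

Solar Installation Rebate: $89,100 is below the $103,000 cutoff, so the full $850 applies.
Dependent Care Credit: 21% of the $12,100 excess over $77,000 is $2,541 ≥ base, so the credit is $0.
Health Coverage Credit: 21% of the $15,200 excess over $73,900 is $3,192; credit = $7,575 − $3,192 = $4,383.
Total: $850 + $0 + $4,383 = $5,233.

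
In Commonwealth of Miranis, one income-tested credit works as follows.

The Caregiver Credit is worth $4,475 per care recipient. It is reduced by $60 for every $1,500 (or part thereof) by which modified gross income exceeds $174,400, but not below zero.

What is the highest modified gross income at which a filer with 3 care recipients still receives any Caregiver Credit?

Full credit = 3 × $4,475 = $13,425.
After 223 increments the reduction is 223 × $60 = $13,380, leaving $45; one more increment wipes it out. Increment 223 ends at excess 223 × $1,500 = $334,500, so the highest qualifying income is $174,400 + $334,500 = $508,900.

$508,900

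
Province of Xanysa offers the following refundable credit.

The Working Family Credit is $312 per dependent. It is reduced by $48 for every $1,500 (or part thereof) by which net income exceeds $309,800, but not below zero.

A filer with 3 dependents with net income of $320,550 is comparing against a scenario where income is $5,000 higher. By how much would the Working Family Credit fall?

$144

At $320,550 — base = 3 × $312 = $936. income exceeds $309,800 by $10,750, which is 8 full-or-partial $1,500 increments; reduction = 8 × $48 = $384, leaving $552.
At $325,550 — base = 3 × $312 = $936. income exceeds $309,800 by $15,750, which is 11 full-or-partial $1,500 increments; reduction = 11 × $48 = $528, leaving $408.
Lost: $552 − $408 = $144.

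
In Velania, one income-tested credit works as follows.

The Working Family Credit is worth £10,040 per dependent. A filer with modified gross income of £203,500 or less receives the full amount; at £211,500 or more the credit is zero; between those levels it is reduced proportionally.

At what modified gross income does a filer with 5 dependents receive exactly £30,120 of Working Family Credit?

Full credit = 5 × £10,040 = £50,200.
£30,120 is 30,120/50,200 of the full £50,200, so 20,080/50,200 of the £8,000 range has been used: income = £203,500 + £8,000 × 20,080/50,200 = £206,700.

£206,700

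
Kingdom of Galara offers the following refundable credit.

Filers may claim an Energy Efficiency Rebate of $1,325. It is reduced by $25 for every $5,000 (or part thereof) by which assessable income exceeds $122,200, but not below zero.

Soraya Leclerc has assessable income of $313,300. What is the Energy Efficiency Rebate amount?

$350

Energy Efficiency Rebate: income exceeds $122,200 by $191,100, which is 39 full-or-partial $5,000 increments; reduction = 39 × $25 = $975, leaving $350.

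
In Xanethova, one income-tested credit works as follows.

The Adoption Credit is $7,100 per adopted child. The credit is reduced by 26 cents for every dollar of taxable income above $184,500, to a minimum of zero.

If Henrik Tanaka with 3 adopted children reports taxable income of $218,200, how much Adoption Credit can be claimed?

$12,538

Adoption Credit: base = 3 × $7,100 = $21,300. 26% of the $33,700 excess over $184,500 is $8,762; credit = $21,300 − $8,762 = $12,538.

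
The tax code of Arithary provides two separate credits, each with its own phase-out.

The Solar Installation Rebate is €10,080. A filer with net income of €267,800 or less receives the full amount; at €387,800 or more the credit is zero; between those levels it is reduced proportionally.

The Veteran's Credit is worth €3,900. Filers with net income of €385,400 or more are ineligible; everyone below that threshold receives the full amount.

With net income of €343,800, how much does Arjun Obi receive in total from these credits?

€7,596

Solar Installation Rebate: €343,800 is €76,000 into a €120,000 phase-out range, leaving 44,000/120,000 of the credit: €10,080 × 44,000/120,000 = €3,696.
Veteran's Credit: €343,800 is below the €385,400 cutoff, so the full €3,900 applies.
Total: €3,696 + €3,900 = €7,596.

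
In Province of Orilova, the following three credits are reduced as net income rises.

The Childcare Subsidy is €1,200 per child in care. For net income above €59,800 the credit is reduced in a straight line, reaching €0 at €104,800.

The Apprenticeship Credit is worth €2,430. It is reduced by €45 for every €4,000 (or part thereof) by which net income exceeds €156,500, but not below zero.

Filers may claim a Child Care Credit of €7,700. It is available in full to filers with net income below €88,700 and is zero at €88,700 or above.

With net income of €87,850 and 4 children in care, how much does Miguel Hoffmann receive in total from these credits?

€11,938

Childcare Subsidy: base = 4 × €1,200 = €4,800. €87,850 is €28,050 into a €45,000 phase-out range, leaving 16,950/45,000 of the credit: €4,800 × 16,950/45,000 = €1,808.
Apprenticeship Credit: €87,850 is at or below the €156,500 threshold, so the full €2,430 applies.
Child Care Credit: €87,850 is below the €88,700 cutoff, so the full €7,700 applies.
Total: €1,808 + €2,430 + €7,700 = €11,938.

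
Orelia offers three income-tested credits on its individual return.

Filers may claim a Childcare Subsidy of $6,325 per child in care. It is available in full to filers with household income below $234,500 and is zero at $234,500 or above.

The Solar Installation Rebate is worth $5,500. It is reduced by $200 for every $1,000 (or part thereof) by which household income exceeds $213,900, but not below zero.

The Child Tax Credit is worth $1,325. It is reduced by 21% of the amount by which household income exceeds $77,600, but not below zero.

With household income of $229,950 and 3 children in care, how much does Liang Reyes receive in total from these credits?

Childcare Subsidy: base = 3 × $6,325 = $18,975. $229,950 is below the $234,500 cutoff, so the full $18,975 applies.
Solar Installation Rebate: income exceeds $213,900 by $16,050, which is 17 full-or-partial $1,000 increments; reduction = 17 × $200 = $3,400, leaving $2,100.
Child Tax Credit: 21% of the $152,350 excess over $77,600 is $31,993.50 ≥ base, so the credit is $0.
Total: $18,975 + $2,100 + $0 = $21,075.

$21,075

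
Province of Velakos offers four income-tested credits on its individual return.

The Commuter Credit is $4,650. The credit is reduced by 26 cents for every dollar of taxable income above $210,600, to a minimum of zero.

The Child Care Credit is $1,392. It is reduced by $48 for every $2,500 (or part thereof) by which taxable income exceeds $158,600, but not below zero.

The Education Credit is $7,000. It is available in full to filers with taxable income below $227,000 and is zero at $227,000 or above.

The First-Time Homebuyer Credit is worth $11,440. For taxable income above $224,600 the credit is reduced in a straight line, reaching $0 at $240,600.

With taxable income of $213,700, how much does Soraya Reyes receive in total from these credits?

Commuter Credit: 26% of the $3,100 excess over $210,600 is $806; credit = $4,650 − $806 = $3,844.
Child Care Credit: income exceeds $158,600 by $55,100, which is 23 full-or-partial $2,500 increments; reduction = 23 × $48 = $1,104, leaving $288.
Education Credit: $213,700 is below the $227,000 cutoff, so the full $7,000 applies.
First-Time Homebuyer Credit: $213,700 is at or below the $224,600 threshold, so the full $11,440 applies.
Total: $3,844 + $288 + $7,000 + $11,440 = $22,572.

$22,572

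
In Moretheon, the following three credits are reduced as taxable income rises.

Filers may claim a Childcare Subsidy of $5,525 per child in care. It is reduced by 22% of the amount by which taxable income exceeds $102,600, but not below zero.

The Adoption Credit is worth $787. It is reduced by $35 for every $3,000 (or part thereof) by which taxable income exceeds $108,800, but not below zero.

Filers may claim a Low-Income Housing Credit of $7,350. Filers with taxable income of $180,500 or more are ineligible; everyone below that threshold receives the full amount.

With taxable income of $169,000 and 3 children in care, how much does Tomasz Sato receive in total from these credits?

Childcare Subsidy: base = 3 × $5,525 = $16,575. 22% of the $66,400 excess over $102,600 is $14,608; credit = $16,575 − $14,608 = $1,967.
Adoption Credit: income exceeds $108,800 by $60,200, which is 21 full-or-partial $3,000 increments; reduction = 21 × $35 = $735, leaving $52.
Low-Income Housing Credit: $169,000 is below the $180,500 cutoff, so the full $7,350 applies.
Total: $1,967 + $52 + $7,350 = $9,369.

$9,369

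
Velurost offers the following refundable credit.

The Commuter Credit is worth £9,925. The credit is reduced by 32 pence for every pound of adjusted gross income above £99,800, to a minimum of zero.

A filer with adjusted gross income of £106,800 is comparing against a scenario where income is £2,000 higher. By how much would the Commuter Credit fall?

At £106,800 — 32% of the £7,000 excess over £99,800 is £2,240; credit = £9,925 − £2,240 = £7,685.
At £108,800 — 32% of the £9,000 excess over £99,800 is £2,880; credit = £9,925 − £2,880 = £7,045.
Lost: £7,685 − £7,045 = £640.

£640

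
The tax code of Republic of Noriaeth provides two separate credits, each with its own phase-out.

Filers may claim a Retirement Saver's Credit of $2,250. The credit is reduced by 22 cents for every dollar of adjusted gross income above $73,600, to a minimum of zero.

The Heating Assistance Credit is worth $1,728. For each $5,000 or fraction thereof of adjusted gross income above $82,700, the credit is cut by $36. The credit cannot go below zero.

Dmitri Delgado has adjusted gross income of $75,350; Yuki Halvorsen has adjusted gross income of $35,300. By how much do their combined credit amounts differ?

$385

Dmitri ($75,350): Retirement Saver's Credit: 22% of the $1,750 excess over $73,600 is $385; credit = $2,250 − $385 = $1,865. Heating Assistance Credit: $75,350 is at or below the $82,700 threshold, so the full $1,728 applies. total $1,865 + $1,728 = $3,593
Yuki ($35,300): Retirement Saver's Credit: $35,300 is at or below the $73,600 threshold, so the full $2,250 applies. Heating Assistance Credit: $35,300 is at or below the $82,700 threshold, so the full $1,728 applies. total $2,250 + $1,728 = $3,978
Difference: |$3,593 − $3,978| = $385.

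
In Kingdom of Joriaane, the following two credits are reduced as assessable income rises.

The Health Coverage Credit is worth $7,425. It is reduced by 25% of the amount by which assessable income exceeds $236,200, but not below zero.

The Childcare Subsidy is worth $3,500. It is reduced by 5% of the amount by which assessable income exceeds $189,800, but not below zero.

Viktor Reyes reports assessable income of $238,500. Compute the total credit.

Health Coverage Credit: 25% of the $2,300 excess over $236,200 is $575; credit = $7,425 − $575 = $6,850.
Childcare Subsidy: 5% of the $48,700 excess over $189,800 is $2,435; credit = $3,500 − $2,435 = $1,065.
Total: $6,850 + $1,065 = $7,915.

$7,915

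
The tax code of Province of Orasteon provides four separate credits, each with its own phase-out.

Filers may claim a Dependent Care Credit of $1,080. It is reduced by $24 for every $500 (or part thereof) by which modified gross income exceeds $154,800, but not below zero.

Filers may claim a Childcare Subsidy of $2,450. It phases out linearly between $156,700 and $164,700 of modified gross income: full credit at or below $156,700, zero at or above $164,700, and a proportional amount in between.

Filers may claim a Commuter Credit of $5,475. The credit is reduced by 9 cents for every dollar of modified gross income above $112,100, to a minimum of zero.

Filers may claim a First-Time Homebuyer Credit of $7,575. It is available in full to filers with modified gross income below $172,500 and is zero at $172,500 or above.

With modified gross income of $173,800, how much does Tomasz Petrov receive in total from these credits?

$168

Dependent Care Credit: income exceeds $154,800 by $19,000, which is 38 full-or-partial $500 increments; reduction = 38 × $24 = $912, leaving $168.
Childcare Subsidy: $173,800 is at or above $164,700, so the credit is $0.
Commuter Credit: 9% of the $61,700 excess over $112,100 is $5,553 ≥ base, so the credit is $0.
First-Time Homebuyer Credit: $173,800 meets or exceeds the $172,500 cutoff, so the credit is $0.
Total: $168 + $0 + $0 + $0 = $168.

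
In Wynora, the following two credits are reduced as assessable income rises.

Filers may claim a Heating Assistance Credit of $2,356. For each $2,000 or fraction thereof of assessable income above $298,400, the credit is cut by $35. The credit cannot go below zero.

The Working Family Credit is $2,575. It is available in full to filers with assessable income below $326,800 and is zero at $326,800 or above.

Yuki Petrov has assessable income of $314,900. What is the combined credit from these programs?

$4,616

Heating Assistance Credit: income exceeds $298,400 by $16,500, which is 9 full-or-partial $2,000 increments; reduction = 9 × $35 = $315, leaving $2,041.
Working Family Credit: $314,900 is below the $326,800 cutoff, so the full $2,575 applies.
Total: $2,041 + $2,575 = $4,616.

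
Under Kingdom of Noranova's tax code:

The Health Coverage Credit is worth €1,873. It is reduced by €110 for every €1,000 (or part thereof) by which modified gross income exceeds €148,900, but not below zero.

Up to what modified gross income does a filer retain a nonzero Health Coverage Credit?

After 17 increments the reduction is 17 × €110 = €1,870, leaving €3; one more increment wipes it out. Increment 17 ends at excess 17 × €1,000 = €17,000, so the highest qualifying income is €148,900 + €17,000 = €165,900.

€165,900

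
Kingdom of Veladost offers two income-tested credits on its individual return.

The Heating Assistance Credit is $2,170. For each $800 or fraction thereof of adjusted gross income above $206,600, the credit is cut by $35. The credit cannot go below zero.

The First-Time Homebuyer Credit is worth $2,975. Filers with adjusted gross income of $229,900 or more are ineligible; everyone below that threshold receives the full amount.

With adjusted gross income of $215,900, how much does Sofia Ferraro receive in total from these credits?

Heating Assistance Credit: income exceeds $206,600 by $9,300, which is 12 full-or-partial $800 increments; reduction = 12 × $35 = $420, leaving $1,750.
First-Time Homebuyer Credit: $215,900 is below the $229,900 cutoff, so the full $2,975 applies.
Total: $1,750 + $2,975 = $4,725.

$4,725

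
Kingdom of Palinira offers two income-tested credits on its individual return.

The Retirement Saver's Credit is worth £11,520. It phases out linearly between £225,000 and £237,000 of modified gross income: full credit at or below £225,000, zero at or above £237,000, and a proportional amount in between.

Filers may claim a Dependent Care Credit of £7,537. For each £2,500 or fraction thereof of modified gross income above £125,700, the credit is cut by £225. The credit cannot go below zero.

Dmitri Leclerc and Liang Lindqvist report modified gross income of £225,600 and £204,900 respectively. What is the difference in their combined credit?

Dmitri (£225,600): Retirement Saver's Credit: £225,600 is £600 into a £12,000 phase-out range, leaving 11,400/12,000 of the credit: £11,520 × 11,400/12,000 = £10,944. Dependent Care Credit: income exceeds £125,700 by £99,900 → 40 increments × £225 = £9,000 ≥ base, so the credit is £0. total £10,944 + £0 = £10,944
Liang (£204,900): Retirement Saver's Credit: £204,900 is at or below the £225,000 threshold, so the full £11,520 applies. Dependent Care Credit: income exceeds £125,700 by £79,200, which is 32 full-or-partial £2,500 increments; reduction = 32 × £225 = £7,200, leaving £337. total £11,520 + £337 = £11,857
Difference: |£10,944 − £11,857| = £913.

£913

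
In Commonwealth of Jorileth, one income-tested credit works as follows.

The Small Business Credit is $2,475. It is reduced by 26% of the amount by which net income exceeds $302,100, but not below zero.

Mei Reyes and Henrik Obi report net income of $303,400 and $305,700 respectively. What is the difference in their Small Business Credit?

Mei ($303,400): Small Business Credit: 26% of the $1,300 excess over $302,100 is $338; credit = $2,475 − $338 = $2,137.
Henrik ($305,700): Small Business Credit: 26% of the $3,600 excess over $302,100 is $936; credit = $2,475 − $936 = $1,539.
Difference: |$2,137 − $1,539| = $598.

$598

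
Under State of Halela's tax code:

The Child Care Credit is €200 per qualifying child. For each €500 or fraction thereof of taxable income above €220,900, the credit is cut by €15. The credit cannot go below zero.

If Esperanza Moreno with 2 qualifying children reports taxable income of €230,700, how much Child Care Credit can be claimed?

Child Care Credit: base = 2 × €200 = €400. income exceeds €220,900 by €9,800, which is 20 full-or-partial €500 increments; reduction = 20 × €15 = €300, leaving €100.

€100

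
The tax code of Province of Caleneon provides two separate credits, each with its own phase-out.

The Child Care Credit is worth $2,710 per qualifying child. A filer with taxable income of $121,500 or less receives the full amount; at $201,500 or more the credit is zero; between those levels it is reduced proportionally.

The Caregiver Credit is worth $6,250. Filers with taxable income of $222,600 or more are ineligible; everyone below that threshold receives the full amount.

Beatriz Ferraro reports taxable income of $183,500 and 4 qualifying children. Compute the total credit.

$8,689

Child Care Credit: base = 4 × $2,710 = $10,840. $183,500 is $62,000 into a $80,000 phase-out range, leaving 18,000/80,000 of the credit: $10,840 × 18,000/80,000 = $2,439.
Caregiver Credit: $183,500 is below the $222,600 cutoff, so the full $6,250 applies.
Total: $2,439 + $6,250 = $8,689.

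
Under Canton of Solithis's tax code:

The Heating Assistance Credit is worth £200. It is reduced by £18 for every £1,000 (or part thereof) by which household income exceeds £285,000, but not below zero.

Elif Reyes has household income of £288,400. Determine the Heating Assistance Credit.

£128

Heating Assistance Credit: income exceeds £285,000 by £3,400, which is 4 full-or-partial £1,000 increments; reduction = 4 × £18 = £72, leaving £128.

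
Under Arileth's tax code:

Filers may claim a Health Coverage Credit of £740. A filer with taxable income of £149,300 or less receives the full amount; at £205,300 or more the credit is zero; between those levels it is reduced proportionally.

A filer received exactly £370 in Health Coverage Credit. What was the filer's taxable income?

£370 is 370/740 of the full £740, so 370/740 of the £56,000 range has been used: income = £149,300 + £56,000 × 370/740 = £177,300.

£177,300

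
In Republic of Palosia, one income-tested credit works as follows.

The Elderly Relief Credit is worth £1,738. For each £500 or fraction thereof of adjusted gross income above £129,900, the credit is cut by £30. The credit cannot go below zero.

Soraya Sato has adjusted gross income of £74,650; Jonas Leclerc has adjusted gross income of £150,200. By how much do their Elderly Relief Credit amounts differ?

£1,230

Soraya (£74,650): Elderly Relief Credit: £74,650 is at or below the £129,900 threshold, so the full £1,738 applies.
Jonas (£150,200): Elderly Relief Credit: income exceeds £129,900 by £20,300, which is 41 full-or-partial £500 increments; reduction = 41 × £30 = £1,230, leaving £508.
Difference: |£1,738 − £508| = £1,230.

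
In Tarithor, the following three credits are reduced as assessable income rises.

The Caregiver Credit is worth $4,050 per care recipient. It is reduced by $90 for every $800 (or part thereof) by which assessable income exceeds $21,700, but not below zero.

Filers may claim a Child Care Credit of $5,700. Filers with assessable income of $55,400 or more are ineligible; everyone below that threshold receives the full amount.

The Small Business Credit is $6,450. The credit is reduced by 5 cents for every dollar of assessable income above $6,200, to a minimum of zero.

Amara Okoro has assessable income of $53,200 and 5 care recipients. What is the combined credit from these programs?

$26,450

Caregiver Credit: base = 5 × $4,050 = $20,250. income exceeds $21,700 by $31,500, which is 40 full-or-partial $800 increments; reduction = 40 × $90 = $3,600, leaving $16,650.
Child Care Credit: $53,200 is below the $55,400 cutoff, so the full $5,700 applies.
Small Business Credit: 5% of the $47,000 excess over $6,200 is $2,350; credit = $6,450 − $2,350 = $4,100.
Total: $16,650 + $5,700 + $4,100 = $26,450.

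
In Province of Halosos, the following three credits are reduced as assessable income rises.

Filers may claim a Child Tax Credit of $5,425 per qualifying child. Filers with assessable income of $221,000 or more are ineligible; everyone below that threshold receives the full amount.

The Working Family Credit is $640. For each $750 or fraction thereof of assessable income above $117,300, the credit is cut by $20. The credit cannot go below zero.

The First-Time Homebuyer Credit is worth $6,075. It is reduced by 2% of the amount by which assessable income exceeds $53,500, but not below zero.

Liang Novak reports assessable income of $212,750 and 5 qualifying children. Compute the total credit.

Child Tax Credit: base = 5 × $5,425 = $27,125. $212,750 is below the $221,000 cutoff, so the full $27,125 applies.
Working Family Credit: income exceeds $117,300 by $95,450 → 128 increments × $20 = $2,560 ≥ base, so the credit is $0.
First-Time Homebuyer Credit: 2% of the $159,250 excess over $53,500 is $3,185; credit = $6,075 − $3,185 = $2,890.
Total: $27,125 + $0 + $2,890 = $30,015.

$30,015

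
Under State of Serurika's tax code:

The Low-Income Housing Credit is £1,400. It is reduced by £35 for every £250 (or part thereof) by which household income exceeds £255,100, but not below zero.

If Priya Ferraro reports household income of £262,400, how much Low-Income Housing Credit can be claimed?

Low-Income Housing Credit: income exceeds £255,100 by £7,300, which is 30 full-or-partial £250 increments; reduction = 30 × £35 = £1,050, leaving £350.

£350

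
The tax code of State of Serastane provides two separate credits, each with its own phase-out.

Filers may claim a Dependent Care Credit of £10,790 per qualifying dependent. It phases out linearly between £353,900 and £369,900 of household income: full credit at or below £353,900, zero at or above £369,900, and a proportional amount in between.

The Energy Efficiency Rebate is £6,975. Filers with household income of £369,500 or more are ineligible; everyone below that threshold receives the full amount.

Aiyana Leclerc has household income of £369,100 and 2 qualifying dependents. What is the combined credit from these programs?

Dependent Care Credit: base = 2 × £10,790 = £21,580. £369,100 is £15,200 into a £16,000 phase-out range, leaving 800/16,000 of the credit: £21,580 × 800/16,000 = £1,079.
Energy Efficiency Rebate: £369,100 is below the £369,500 cutoff, so the full £6,975 applies.
Total: £1,079 + £6,975 = £8,054.

£8,054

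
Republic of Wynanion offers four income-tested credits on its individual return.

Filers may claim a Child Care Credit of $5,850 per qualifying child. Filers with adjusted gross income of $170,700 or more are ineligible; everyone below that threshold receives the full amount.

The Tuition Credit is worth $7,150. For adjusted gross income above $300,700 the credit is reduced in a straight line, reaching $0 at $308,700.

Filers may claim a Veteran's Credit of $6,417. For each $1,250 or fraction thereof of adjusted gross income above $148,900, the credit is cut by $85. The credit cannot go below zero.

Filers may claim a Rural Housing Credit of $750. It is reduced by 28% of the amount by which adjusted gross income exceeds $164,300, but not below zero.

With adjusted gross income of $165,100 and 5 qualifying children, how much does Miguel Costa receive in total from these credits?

Child Care Credit: base = 5 × $5,850 = $29,250. $165,100 is below the $170,700 cutoff, so the full $29,250 applies.
Tuition Credit: $165,100 is at or below the $300,700 threshold, so the full $7,150 applies.
Veteran's Credit: income exceeds $148,900 by $16,200, which is 13 full-or-partial $1,250 increments; reduction = 13 × $85 = $1,105, leaving $5,312.
Rural Housing Credit: 28% of the $800 excess over $164,300 is $224; credit = $750 − $224 = $526.
Total: $29,250 + $7,150 + $5,312 + $526 = $42,238.

$42,238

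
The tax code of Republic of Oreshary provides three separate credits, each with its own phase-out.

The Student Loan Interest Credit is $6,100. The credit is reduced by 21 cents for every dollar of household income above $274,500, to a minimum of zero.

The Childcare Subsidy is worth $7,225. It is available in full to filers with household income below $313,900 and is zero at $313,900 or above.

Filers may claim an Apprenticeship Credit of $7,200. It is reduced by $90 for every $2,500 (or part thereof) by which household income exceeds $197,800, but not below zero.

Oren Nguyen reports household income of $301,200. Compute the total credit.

Student Loan Interest Credit: 21% of the $26,700 excess over $274,500 is $5,607; credit = $6,100 − $5,607 = $493.
Childcare Subsidy: $301,200 is below the $313,900 cutoff, so the full $7,225 applies.
Apprenticeship Credit: income exceeds $197,800 by $103,400, which is 42 full-or-partial $2,500 increments; reduction = 42 × $90 = $3,780, leaving $3,420.
Total: $493 + $7,225 + $3,420 = $11,138.

$11,138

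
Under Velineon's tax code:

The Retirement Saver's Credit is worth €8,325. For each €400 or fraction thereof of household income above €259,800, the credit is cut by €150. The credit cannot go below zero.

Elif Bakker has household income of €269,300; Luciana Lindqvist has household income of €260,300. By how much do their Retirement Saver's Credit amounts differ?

€3,300

Elif (€269,300): Retirement Saver's Credit: income exceeds €259,800 by €9,500, which is 24 full-or-partial €400 increments; reduction = 24 × €150 = €3,600, leaving €4,725.
Luciana (€260,300): Retirement Saver's Credit: income exceeds €259,800 by €500, which is 2 full-or-partial €400 increments; reduction = 2 × €150 = €300, leaving €8,025.
Difference: |€4,725 − €8,025| = €3,300.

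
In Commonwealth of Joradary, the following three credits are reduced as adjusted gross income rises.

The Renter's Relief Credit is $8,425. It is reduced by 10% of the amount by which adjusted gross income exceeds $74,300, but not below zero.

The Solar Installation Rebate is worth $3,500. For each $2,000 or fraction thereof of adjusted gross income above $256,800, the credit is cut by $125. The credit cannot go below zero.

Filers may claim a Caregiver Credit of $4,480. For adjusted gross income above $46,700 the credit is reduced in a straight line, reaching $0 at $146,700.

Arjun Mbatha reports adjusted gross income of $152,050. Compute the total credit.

$4,150

Renter's Relief Credit: 10% of the $77,750 excess over $74,300 is $7,775; credit = $8,425 − $7,775 = $650.
Solar Installation Rebate: $152,050 is at or below the $256,800 threshold, so the full $3,500 applies.
Caregiver Credit: $152,050 is at or above $146,700, so the credit is $0.
Total: $650 + $3,500 + $0 = $4,150.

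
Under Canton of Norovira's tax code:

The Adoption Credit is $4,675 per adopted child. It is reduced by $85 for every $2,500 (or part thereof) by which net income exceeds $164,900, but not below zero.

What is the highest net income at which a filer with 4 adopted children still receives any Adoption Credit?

$712,400

Full credit = 4 × $4,675 = $18,700.
After 219 increments the reduction is 219 × $85 = $18,615, leaving $85; one more increment wipes it out. Increment 219 ends at excess 219 × $2,500 = $547,500, so the highest qualifying income is $164,900 + $547,500 = $712,400.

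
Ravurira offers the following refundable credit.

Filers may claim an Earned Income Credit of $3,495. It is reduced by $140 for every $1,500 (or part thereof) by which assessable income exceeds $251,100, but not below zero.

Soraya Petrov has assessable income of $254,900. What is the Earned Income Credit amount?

$3,075

Earned Income Credit: income exceeds $251,100 by $3,800, which is 3 full-or-partial $1,500 increments; reduction = 3 × $140 = $420, leaving $3,075.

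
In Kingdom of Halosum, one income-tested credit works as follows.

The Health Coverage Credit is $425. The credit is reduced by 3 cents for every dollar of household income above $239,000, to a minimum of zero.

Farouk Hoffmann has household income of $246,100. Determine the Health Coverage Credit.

$212

Health Coverage Credit: 3% of the $7,100 excess over $239,000 is $213; credit = $425 − $213 = $212.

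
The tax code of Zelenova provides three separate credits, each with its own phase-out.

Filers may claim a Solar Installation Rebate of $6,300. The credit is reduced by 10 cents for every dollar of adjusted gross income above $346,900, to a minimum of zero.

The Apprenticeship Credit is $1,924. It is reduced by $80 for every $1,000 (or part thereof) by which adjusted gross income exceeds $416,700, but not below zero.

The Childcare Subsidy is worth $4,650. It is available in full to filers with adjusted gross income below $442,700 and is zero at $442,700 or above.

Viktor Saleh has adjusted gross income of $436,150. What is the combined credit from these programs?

$4,974

Solar Installation Rebate: 10% of the $89,250 excess over $346,900 is $8,925 ≥ base, so the credit is $0.
Apprenticeship Credit: income exceeds $416,700 by $19,450, which is 20 full-or-partial $1,000 increments; reduction = 20 × $80 = $1,600, leaving $324.
Childcare Subsidy: $436,150 is below the $442,700 cutoff, so the full $4,650 applies.
Total: $0 + $324 + $4,650 = $4,974.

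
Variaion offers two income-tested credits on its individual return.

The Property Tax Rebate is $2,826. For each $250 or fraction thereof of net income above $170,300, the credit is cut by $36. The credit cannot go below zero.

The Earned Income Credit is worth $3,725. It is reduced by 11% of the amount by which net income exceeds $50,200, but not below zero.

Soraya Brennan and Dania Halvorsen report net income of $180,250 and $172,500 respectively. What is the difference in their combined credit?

Soraya ($180,250): Property Tax Rebate: income exceeds $170,300 by $9,950, which is 40 full-or-partial $250 increments; reduction = 40 × $36 = $1,440, leaving $1,386. Earned Income Credit: 11% of the $130,050 excess over $50,200 is $14,305.50 ≥ base, so the credit is $0. total $1,386 + $0 = $1,386
Dania ($172,500): Property Tax Rebate: income exceeds $170,300 by $2,200, which is 9 full-or-partial $250 increments; reduction = 9 × $36 = $324, leaving $2,502. Earned Income Credit: 11% of the $122,300 excess over $50,200 is $13,453 ≥ base, so the credit is $0. total $2,502 + $0 = $2,502
Difference: |$1,386 − $2,502| = $1,116.

$1,116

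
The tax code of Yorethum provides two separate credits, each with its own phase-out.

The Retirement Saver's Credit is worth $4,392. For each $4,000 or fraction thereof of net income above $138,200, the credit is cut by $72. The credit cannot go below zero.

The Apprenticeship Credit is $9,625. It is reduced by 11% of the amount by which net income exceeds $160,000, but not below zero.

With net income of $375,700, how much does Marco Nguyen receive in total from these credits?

$72

Retirement Saver's Credit: income exceeds $138,200 by $237,500, which is 60 full-or-partial $4,000 increments; reduction = 60 × $72 = $4,320, leaving $72.
Apprenticeship Credit: 11% of the $215,700 excess over $160,000 is $23,727 ≥ base, so the credit is $0.
Total: $72 + $0 = $72.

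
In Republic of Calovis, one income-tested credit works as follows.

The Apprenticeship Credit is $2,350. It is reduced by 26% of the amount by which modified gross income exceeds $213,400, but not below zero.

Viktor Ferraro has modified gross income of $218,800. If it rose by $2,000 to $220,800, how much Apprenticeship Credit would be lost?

$520

At $218,800 — 26% of the $5,400 excess over $213,400 is $1,404; credit = $2,350 − $1,404 = $946.
At $220,800 — 26% of the $7,400 excess over $213,400 is $1,924; credit = $2,350 − $1,924 = $426.
Lost: $946 − $426 = $520.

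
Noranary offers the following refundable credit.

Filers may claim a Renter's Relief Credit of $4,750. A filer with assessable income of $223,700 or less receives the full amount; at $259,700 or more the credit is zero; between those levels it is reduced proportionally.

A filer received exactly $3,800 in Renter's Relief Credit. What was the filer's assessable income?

$3,800 is 3,800/4,750 of the full $4,750, so 950/4,750 of the $36,000 range has been used: income = $223,700 + $36,000 × 950/4,750 = $230,900.

$230,900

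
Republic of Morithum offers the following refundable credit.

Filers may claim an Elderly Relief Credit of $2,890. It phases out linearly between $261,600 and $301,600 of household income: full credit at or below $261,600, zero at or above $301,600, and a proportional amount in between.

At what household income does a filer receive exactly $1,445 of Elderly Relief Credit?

$281,600

$1,445 is 1,445/2,890 of the full $2,890, so 1,445/2,890 of the $40,000 range has been used: income = $261,600 + $40,000 × 1,445/2,890 = $281,600.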